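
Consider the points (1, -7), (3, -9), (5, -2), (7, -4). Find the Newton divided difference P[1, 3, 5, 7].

-3/8

P[1,3] = (-9 - (-7)) / (3 - 1) = -1
P[3,5] = (-2 - (-9)) / (5 - 3) = 7/2
P[5,7] = (-4 - (-2)) / (7 - 5) = -1
P[1,3,5] = (7/2 - (-1)) / (5 - 1) = 9/8
P[3,5,7] = (-1 - 7/2) / (7 - 3) = -9/8
P[1,3,5,7] = (-9/8 - 9/8) / (7 - 1) = -3/8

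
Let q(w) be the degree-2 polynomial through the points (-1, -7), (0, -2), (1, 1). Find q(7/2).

Evaluate each Lagrange basis at w = 7/2:
L_0(7/2) = (7/2)·(5/2)/[(-1)·(-2)] = 35/8
L_1(7/2) = (9/2)·(5/2)/[(1)·(-1)] = -45/4
L_2(7/2) = (9/2)·(7/2)/[(2)·(1)] = 63/8
Sum: (-7)·(35/8) + (-2)·(-45/4) + 1·(63/8) = -1/4

-1/4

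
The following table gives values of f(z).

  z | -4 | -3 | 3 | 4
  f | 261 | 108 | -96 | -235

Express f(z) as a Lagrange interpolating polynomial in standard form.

f(z) = -4z^3 + z^2 + 2z - 3

Build the Lagrange basis polynomials:
L_0(z) = (z + 3)(z - 3)(z - 4) / [-56] = -(1/56)z^3 + (1/14)z^2 + (9/56)z - 9/14
L_1(z) = (z + 4)(z - 3)(z - 4) / [42] = (1/42)z^3 - (1/14)z^2 - (8/21)z + 8/7
L_2(z) = (z + 4)(z + 3)(z - 4) / [-42] = -(1/42)z^3 - (1/14)z^2 + (8/21)z + 8/7
L_3(z) = (z + 4)(z + 3)(z - 3) / [56] = (1/56)z^3 + (1/14)z^2 - (9/56)z - 9/14
f(z) = 261·L_0 + 108·L_1 + (-96)·L_2 + (-235)·L_3
  261·L_0(z) = -(261/56)z^3 + (261/14)z^2 + (2349/56)z - 2349/14
  108·L_1(z) = (18/7)z^3 - (54/7)z^2 - (288/7)z + 864/7
  (-96)·L_2(z) = (16/7)z^3 + (48/7)z^2 - (256/7)z - 768/7
  (-235)·L_3(z) = -(235/56)z^3 - (235/14)z^2 + (2115/56)z + 2115/14
Adding term by term: -4z^3 + z^2 + 2z - 3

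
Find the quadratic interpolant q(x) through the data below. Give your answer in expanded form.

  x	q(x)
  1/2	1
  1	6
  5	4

Newton's divided differences:
q[1/2,1] = (6 - 1) / (1 - 1/2) = 10
q[1,5] = (4 - 6) / (5 - 1) = -1/2
q[1/2,1,5] = (-1/2 - 10) / (5 - 1/2) = -7/3
q(x) = 1 + 10·(x - 1/2) + (-7/3)·(x - 1/2)(x - 1)
Expanding: q(x) = -(7/3)x^2 + (27/2)x - 31/6

q(x) = -(7/3)x^2 + (27/2)x - 31/6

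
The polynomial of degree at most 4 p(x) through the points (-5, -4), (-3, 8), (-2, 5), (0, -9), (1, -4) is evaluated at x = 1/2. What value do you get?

-835/96

L_0(1/2) = (7/2)·(5/2)·(1/2)·(-1/2)/[(-2)·(-3)·(-5)·(-6)] = -7/576
L_1(1/2) = (11/2)·(5/2)·(1/2)·(-1/2)/[(2)·(-1)·(-3)·(-4)] = 55/384
L_2(1/2) = (11/2)·(7/2)·(1/2)·(-1/2)/[(3)·(1)·(-2)·(-3)] = -77/288
L_3(1/2) = (11/2)·(7/2)·(5/2)·(-1/2)/[(5)·(3)·(2)·(-1)] = 77/96
L_4(1/2) = (11/2)·(7/2)·(5/2)·(1/2)/[(6)·(4)·(3)·(1)] = 385/1152
Sum: (-4)·(-7/576) + 8·(55/384) + 5·(-77/288) + (-9)·(77/96) + (-4)·(385/1152) = -835/96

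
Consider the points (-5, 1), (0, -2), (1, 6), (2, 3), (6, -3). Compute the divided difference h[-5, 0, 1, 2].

h[-5,0] = (-2 - 1) / (0 - (-5)) = -3/5
h[0,1] = (6 - (-2)) / (1 - 0) = 8
h[1,2] = (3 - 6) / (2 - 1) = -3
h[-5,0,1] = (8 - (-3/5)) / (1 - (-5)) = 43/30
h[0,1,2] = (-3 - 8) / (2 - 0) = -11/2
h[-5,0,1,2] = (-11/2 - 43/30) / (2 - (-5)) = -104/105

-104/105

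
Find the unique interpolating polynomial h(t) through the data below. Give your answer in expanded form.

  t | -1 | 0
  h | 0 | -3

h(t) = -3t - 3

L_0(t) = t / [-1] = -t
L_1(t) = (t + 1) / [1] = t + 1
h(t) = 0·L_0 + (-3)·L_1
  0·L_0(t) = 0
  (-3)·L_1(t) = -3t - 3
Adding term by term: -3t - 3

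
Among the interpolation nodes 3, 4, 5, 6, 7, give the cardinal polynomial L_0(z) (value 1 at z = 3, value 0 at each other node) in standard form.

L_0(z) = (1/24)z^4 - (11/12)z^3 + (179/24)z^2 - (319/12)z + 35

L_0(z) = (z - 4)(z - 5)(z - 6)(z - 7) / [(-1)·(-2)·(-3)·(-4)]
       = (z^4 - 22z^3 + 179z^2 - 638z + 840) / (24)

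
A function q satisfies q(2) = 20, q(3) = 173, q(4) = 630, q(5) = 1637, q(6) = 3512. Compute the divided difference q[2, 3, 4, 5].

41

q[2,3] = (173 - 20) / (3 - 2) = 153
q[3,4] = (630 - 173) / (4 - 3) = 457
q[4,5] = (1637 - 630) / (5 - 4) = 1007
q[2,3,4] = (457 - 153) / (4 - 2) = 152
q[3,4,5] = (1007 - 457) / (5 - 3) = 275
q[2,3,4,5] = (275 - 152) / (5 - 2) = 41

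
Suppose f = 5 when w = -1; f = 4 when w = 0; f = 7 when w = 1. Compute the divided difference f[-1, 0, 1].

2

f[-1,0] = (4 - 5) / (0 - (-1)) = -1
f[0,1] = (7 - 4) / (1 - 0) = 3
f[-1,0,1] = (3 - (-1)) / (1 - (-1)) = 2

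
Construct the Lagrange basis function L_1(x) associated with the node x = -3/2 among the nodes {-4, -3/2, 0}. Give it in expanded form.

L_1(x) = (x + 4)x / [(5/2)·(-3/2)]
       = (x^2 + 4x) / (-15/4)

L_1(x) = -(4/15)x^2 - (16/15)x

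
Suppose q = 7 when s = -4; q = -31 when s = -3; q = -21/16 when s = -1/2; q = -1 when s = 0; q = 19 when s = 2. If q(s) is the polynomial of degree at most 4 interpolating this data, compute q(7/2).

Using Newton's divided-difference form:
q[-4,-3] = (-31 - 7) / (-3 - (-4)) = -38
q[-3,-1/2] = (-21/16 - (-31)) / (-1/2 - (-3)) = 95/8
q[-1/2,0] = (-1 - (-21/16)) / (0 - (-1/2)) = 5/8
q[0,2] = (19 - (-1)) / (2 - 0) = 10
q[-4,-3,-1/2] = (95/8 - (-38)) / (-1/2 - (-4)) = 57/4
q[-3,-1/2,0] = (5/8 - 95/8) / (0 - (-3)) = -15/4
q[-1/2,0,2] = (10 - 5/8) / (2 - (-1/2)) = 15/4
q[-4,-3,-1/2,0] = (-15/4 - 57/4) / (0 - (-4)) = -9/2
q[-3,-1/2,0,2] = (15/4 - (-15/4)) / (2 - (-3)) = 3/2
q[-4,-3,-1/2,0,2] = (3/2 - (-9/2)) / (2 - (-4)) = 1
q(7/2) = 7 + (-38)·(15/2) + (57/4)·(15/2)·(13/2) + (-9/2)·(15/2)·(13/2)·(4) + 1·(15/2)·(13/2)·(4)·(7/2) = 3547/16

3547/16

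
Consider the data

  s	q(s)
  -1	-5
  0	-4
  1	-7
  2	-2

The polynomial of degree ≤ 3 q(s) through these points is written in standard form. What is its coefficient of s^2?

L_0(s) = s(s - 1)(s - 2) / [-6] = -(1/6)s^3 + (1/2)s^2 - (1/3)s
L_1(s) = (s + 1)(s - 1)(s - 2) / [2] = (1/2)s^3 - s^2 - (1/2)s + 1
L_2(s) = (s + 1)s(s - 2) / [-2] = -(1/2)s^3 + (1/2)s^2 + s
L_3(s) = (s + 1)s(s - 1) / [6] = (1/6)s^3 - (1/6)s
q(s) = (-5)·L_0 + (-4)·L_1 + (-7)·L_2 + (-2)·L_3
Only the coefficient of s^2 is needed; take it from each L_i and combine:
(-5)·(1/2) + (-4)·(-1) + (-7)·(1/2) + (-2)·(0) = -2

-2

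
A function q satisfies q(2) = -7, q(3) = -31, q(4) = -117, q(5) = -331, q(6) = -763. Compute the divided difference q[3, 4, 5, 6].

-15

q[3,4] = (-117 - (-31)) / (4 - 3) = -86
q[4,5] = (-331 - (-117)) / (5 - 4) = -214
q[5,6] = (-763 - (-331)) / (6 - 5) = -432
q[3,4,5] = (-214 - (-86)) / (5 - 3) = -64
q[4,5,6] = (-432 - (-214)) / (6 - 4) = -109
q[3,4,5,6] = (-109 - (-64)) / (6 - 3) = -15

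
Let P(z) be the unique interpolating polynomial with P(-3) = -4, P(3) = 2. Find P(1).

L_0(1) = (-2)/[(-6)] = 1/3
L_1(1) = (4)/[(6)] = 2/3
Sum: (-4)·(1/3) + 2·(2/3) = 0

0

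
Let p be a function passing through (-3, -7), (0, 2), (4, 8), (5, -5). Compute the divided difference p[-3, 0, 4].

-3/14

p[-3,0] = (2 - (-7)) / (0 - (-3)) = 3
p[0,4] = (8 - 2) / (4 - 0) = 3/2
p[-3,0,4] = (3/2 - 3) / (4 - (-3)) = -3/14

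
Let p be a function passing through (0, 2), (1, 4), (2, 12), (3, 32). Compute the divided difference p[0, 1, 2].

p[0,1] = (4 - 2) / (1 - 0) = 2
p[1,2] = (12 - 4) / (2 - 1) = 8
p[0,1,2] = (8 - 2) / (2 - 0) = 3

3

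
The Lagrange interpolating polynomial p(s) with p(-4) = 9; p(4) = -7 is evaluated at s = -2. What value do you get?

Evaluate each Lagrange basis at s = -2:
L_0(-2) = (-6)/[(-8)] = 3/4
L_1(-2) = (2)/[(8)] = 1/4
Sum: 9·(3/4) + (-7)·(1/4) = 5

5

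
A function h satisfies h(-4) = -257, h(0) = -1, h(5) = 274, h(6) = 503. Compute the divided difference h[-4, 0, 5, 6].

h[-4,0] = (-1 - (-257)) / (0 - (-4)) = 64
h[0,5] = (274 - (-1)) / (5 - 0) = 55
h[5,6] = (503 - 274) / (6 - 5) = 229
h[-4,0,5] = (55 - 64) / (5 - (-4)) = -1
h[0,5,6] = (229 - 55) / (6 - 0) = 29
h[-4,0,5,6] = (29 - (-1)) / (6 - (-4)) = 3

3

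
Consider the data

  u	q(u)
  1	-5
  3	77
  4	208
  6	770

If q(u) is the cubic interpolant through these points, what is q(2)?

14

L_0(2) = (-1)·(-2)·(-4)/[(-2)·(-3)·(-5)] = 4/15
L_1(2) = (1)·(-2)·(-4)/[(2)·(-1)·(-3)] = 4/3
L_2(2) = (1)·(-1)·(-4)/[(3)·(1)·(-2)] = -2/3
L_3(2) = (1)·(-1)·(-2)/[(5)·(3)·(2)] = 1/15
Sum: (-5)·(4/15) + 77·(4/3) + 208·(-2/3) + 770·(1/15) = 14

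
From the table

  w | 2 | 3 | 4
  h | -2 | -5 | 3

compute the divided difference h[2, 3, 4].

h[2,3] = (-5 - (-2)) / (3 - 2) = -3
h[3,4] = (3 - (-5)) / (4 - 3) = 8
h[2,3,4] = (8 - (-3)) / (4 - 2) = 11/2

11/2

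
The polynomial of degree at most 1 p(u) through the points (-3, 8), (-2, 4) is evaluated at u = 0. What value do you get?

L_0(0) = (2)/[(-1)] = -2
L_1(0) = (3)/[(1)] = 3
Sum: 8·(-2) + 4·(3) = -4

-4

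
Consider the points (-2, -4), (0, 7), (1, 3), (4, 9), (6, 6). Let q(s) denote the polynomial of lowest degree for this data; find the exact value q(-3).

-807/20

Using Newton's divided-difference form:
q[-2,0] = (7 - (-4)) / (0 - (-2)) = 11/2
q[0,1] = (3 - 7) / (1 - 0) = -4
q[1,4] = (9 - 3) / (4 - 1) = 2
q[4,6] = (6 - 9) / (6 - 4) = -3/2
q[-2,0,1] = (-4 - 11/2) / (1 - (-2)) = -19/6
q[0,1,4] = (2 - (-4)) / (4 - 0) = 3/2
q[1,4,6] = (-3/2 - 2) / (6 - 1) = -7/10
q[-2,0,1,4] = (3/2 - (-19/6)) / (4 - (-2)) = 7/9
q[0,1,4,6] = (-7/10 - 3/2) / (6 - 0) = -11/30
q[-2,0,1,4,6] = (-11/30 - 7/9) / (6 - (-2)) = -103/720
q(-3) = -4 + (11/2)·(-1) + (-19/6)·(-1)·(-3) + (7/9)·(-1)·(-3)·(-4) + (-103/720)·(-1)·(-3)·(-4)·(-7) = -807/20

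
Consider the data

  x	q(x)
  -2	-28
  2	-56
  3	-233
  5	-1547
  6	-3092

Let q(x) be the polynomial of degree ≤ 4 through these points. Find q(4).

Evaluate each Lagrange basis at x = 4:
L_0(4) = (2)·(1)·(-1)·(-2)/[(-4)·(-5)·(-7)·(-8)] = 1/280
L_1(4) = (6)·(1)·(-1)·(-2)/[(4)·(-1)·(-3)·(-4)] = -1/4
L_2(4) = (6)·(2)·(-1)·(-2)/[(5)·(1)·(-2)·(-3)] = 4/5
L_3(4) = (6)·(2)·(1)·(-2)/[(7)·(3)·(2)·(-1)] = 4/7
L_4(4) = (6)·(2)·(1)·(-1)/[(8)·(4)·(3)·(1)] = -1/8
Sum: (-28)·(1/280) + (-56)·(-1/4) + (-233)·(4/5) + (-1547)·(4/7) + (-3092)·(-1/8) = -670

-670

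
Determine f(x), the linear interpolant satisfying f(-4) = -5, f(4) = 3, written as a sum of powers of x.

f(x) = x - 1

Build the Lagrange basis polynomials:
L_0(x) = (x - 4) / [-8] = -(1/8)x + 1/2
L_1(x) = (x + 4) / [8] = (1/8)x + 1/2
f(x) = (-5)·L_0 + 3·L_1
  (-5)·L_0(x) = (5/8)x - 5/2
  3·L_1(x) = (3/8)x + 3/2
Adding term by term: x - 1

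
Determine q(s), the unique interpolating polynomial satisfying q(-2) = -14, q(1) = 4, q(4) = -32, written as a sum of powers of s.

q(s) = -3s^2 + 3s + 4

Newton's divided differences:
q[-2,1] = (4 - (-14)) / (1 - (-2)) = 6
q[1,4] = (-32 - 4) / (4 - 1) = -12
q[-2,1,4] = (-12 - 6) / (4 - (-2)) = -3
q(s) = -14 + 6·(s + 2) + (-3)·(s + 2)(s - 1)
Expanding: q(s) = -3s^2 + 3s + 4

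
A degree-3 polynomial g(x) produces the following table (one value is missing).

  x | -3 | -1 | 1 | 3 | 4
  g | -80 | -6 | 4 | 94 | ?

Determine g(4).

The 4 known values determine g uniquely (degree ≤ 3).
Evaluate each Lagrange basis at x = 4:
L_0(4) = (5)·(3)·(1)/[(-2)·(-4)·(-6)] = -5/16
L_1(4) = (7)·(3)·(1)/[(2)·(-2)·(-4)] = 21/16
L_2(4) = (7)·(5)·(1)/[(4)·(2)·(-2)] = -35/16
L_3(4) = (7)·(5)·(3)/[(6)·(4)·(2)] = 35/16
Sum: (-80)·(-5/16) + (-6)·(21/16) + 4·(-35/16) + 94·(35/16) = 214

214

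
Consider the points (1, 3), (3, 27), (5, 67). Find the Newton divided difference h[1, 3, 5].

2

h[1,3] = (27 - 3) / (3 - 1) = 12
h[3,5] = (67 - 27) / (5 - 3) = 20
h[1,3,5] = (20 - 12) / (5 - 1) = 2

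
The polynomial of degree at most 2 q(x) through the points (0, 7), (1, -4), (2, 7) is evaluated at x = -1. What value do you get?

40

Evaluate each Lagrange basis at x = -1:
L_0(-1) = (-2)·(-3)/[(-1)·(-2)] = 3
L_1(-1) = (-1)·(-3)/[(1)·(-1)] = -3
L_2(-1) = (-1)·(-2)/[(2)·(1)] = 1
Sum: 7·(3) + (-4)·(-3) + 7·(1) = 40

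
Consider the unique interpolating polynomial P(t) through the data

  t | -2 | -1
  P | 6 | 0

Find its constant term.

Build the Lagrange basis polynomials:
L_0(t) = (t + 1) / [-1] = -t - 1
L_1(t) = (t + 2) / [1] = t + 2
P(t) = 6·L_0 + 0·L_1
Only the constant term is needed; take it from each L_i and combine:
6·(-1) + 0·(2) = -6

-6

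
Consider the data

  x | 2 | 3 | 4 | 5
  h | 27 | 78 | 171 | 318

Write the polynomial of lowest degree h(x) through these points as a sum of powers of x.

h(x) = 2x^3 + 3x^2 - 2x + 3

Newton's divided differences:
h[2,3] = (78 - 27) / (3 - 2) = 51
h[3,4] = (171 - 78) / (4 - 3) = 93
h[4,5] = (318 - 171) / (5 - 4) = 147
h[2,3,4] = (93 - 51) / (4 - 2) = 21
h[3,4,5] = (147 - 93) / (5 - 3) = 27
h[2,3,4,5] = (27 - 21) / (5 - 2) = 2
h(x) = 27 + 51·(x - 2) + 21·(x - 2)(x - 3) + 2·(x - 2)(x - 3)(x - 4)
Expanding: h(x) = 2x^3 + 3x^2 - 2x + 3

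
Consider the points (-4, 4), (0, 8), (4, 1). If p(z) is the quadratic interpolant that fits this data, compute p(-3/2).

L_0(-3/2) = (-3/2)·(-11/2)/[(-4)·(-8)] = 33/128
L_1(-3/2) = (5/2)·(-11/2)/[(4)·(-4)] = 55/64
L_2(-3/2) = (5/2)·(-3/2)/[(8)·(4)] = -15/128
Sum: 4·(33/128) + 8·(55/64) + 1·(-15/128) = 997/128

997/128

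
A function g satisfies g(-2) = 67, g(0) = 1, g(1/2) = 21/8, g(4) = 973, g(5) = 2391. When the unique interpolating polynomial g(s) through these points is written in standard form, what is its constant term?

1

L_0(s) = s(s - 1/2)(s - 4)(s - 5) / [210] = (1/210)s^4 - (19/420)s^3 + (7/60)s^2 - (1/21)s
L_1(s) = (s + 2)(s - 1/2)(s - 4)(s - 5) / [-20] = -(1/20)s^4 + (3/8)s^3 - (11/40)s^2 - (39/20)s + 1
L_2(s) = (s + 2)s(s - 4)(s - 5) / [315/16] = (16/315)s^4 - (16/45)s^3 + (32/315)s^2 + (128/63)s
L_3(s) = (s + 2)s(s - 1/2)(s - 5) / [-84] = -(1/84)s^4 + (1/24)s^3 + (17/168)s^2 - (5/84)s
L_4(s) = (s + 2)s(s - 1/2)(s - 4) / [315/2] = (2/315)s^4 - (1/63)s^3 - (2/45)s^2 + (8/315)s
g(s) = 67·L_0 + 1·L_1 + (21/8)·L_2 + 973·L_3 + 2391·L_4
Only the constant term is needed; take it from each L_i and combine:
67·(0) + 1·(1) + (21/8)·(0) + 973·(0) + 2391·(0) = 1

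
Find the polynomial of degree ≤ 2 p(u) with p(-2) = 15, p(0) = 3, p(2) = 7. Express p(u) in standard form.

Build the Lagrange basis polynomials:
L_0(u) = u(u - 2) / [8] = (1/8)u^2 - (1/4)u
L_1(u) = (u + 2)(u - 2) / [-4] = -(1/4)u^2 + 1
L_2(u) = (u + 2)u / [8] = (1/8)u^2 + (1/4)u
p(u) = 15·L_0 + 3·L_1 + 7·L_2
  15·L_0(u) = (15/8)u^2 - (15/4)u
  3·L_1(u) = -(3/4)u^2 + 3
  7·L_2(u) = (7/8)u^2 + (7/4)u
Adding term by term: 2u^2 - 2u + 3

p(u) = 2u^2 - 2u + 3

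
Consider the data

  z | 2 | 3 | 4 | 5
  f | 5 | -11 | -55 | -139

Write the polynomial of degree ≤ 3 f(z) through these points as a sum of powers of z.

f(z) = -2z^3 + 4z^2 + 2z + 1

Build the Lagrange basis polynomials:
L_0(z) = (z - 3)(z - 4)(z - 5) / [-6] = -(1/6)z^3 + 2z^2 - (47/6)z + 10
L_1(z) = (z - 2)(z - 4)(z - 5) / [2] = (1/2)z^3 - (11/2)z^2 + 19z - 20
L_2(z) = (z - 2)(z - 3)(z - 5) / [-2] = -(1/2)z^3 + 5z^2 - (31/2)z + 15
L_3(z) = (z - 2)(z - 3)(z - 4) / [6] = (1/6)z^3 - (3/2)z^2 + (13/3)z - 4
f(z) = 5·L_0 + (-11)·L_1 + (-55)·L_2 + (-139)·L_3
  5·L_0(z) = -(5/6)z^3 + 10z^2 - (235/6)z + 50
  (-11)·L_1(z) = -(11/2)z^3 + (121/2)z^2 - 209z + 220
  (-55)·L_2(z) = (55/2)z^3 - 275z^2 + (1705/2)z - 825
  (-139)·L_3(z) = -(139/6)z^3 + (417/2)z^2 - (1807/3)z + 556
Adding term by term: -2z^3 + 4z^2 + 2z + 1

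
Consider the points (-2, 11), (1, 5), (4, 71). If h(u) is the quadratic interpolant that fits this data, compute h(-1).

Evaluate each Lagrange basis at u = -1:
L_0(-1) = (-2)·(-5)/[(-3)·(-6)] = 5/9
L_1(-1) = (1)·(-5)/[(3)·(-3)] = 5/9
L_2(-1) = (1)·(-2)/[(6)·(3)] = -1/9
Sum: 11·(5/9) + 5·(5/9) + 71·(-1/9) = 1

1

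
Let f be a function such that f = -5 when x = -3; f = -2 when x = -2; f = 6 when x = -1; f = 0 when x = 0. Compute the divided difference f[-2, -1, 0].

-7

f[-2,-1] = (6 - (-2)) / (-1 - (-2)) = 8
f[-1,0] = (0 - 6) / (0 - (-1)) = -6
f[-2,-1,0] = (-6 - 8) / (0 - (-2)) = -7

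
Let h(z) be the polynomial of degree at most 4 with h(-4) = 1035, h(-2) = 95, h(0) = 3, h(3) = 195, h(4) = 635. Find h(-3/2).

645/16

Using Newton's divided-difference form:
h[-4,-2] = (95 - 1035) / (-2 - (-4)) = -470
h[-2,0] = (3 - 95) / (0 - (-2)) = -46
h[0,3] = (195 - 3) / (3 - 0) = 64
h[3,4] = (635 - 195) / (4 - 3) = 440
h[-4,-2,0] = (-46 - (-470)) / (0 - (-4)) = 106
h[-2,0,3] = (64 - (-46)) / (3 - (-2)) = 22
h[0,3,4] = (440 - 64) / (4 - 0) = 94
h[-4,-2,0,3] = (22 - 106) / (3 - (-4)) = -12
h[-2,0,3,4] = (94 - 22) / (4 - (-2)) = 12
h[-4,-2,0,3,4] = (12 - (-12)) / (4 - (-4)) = 3
h(-3/2) = 1035 + (-470)·(5/2) + 106·(5/2)·(1/2) + (-12)·(5/2)·(1/2)·(-3/2) + 3·(5/2)·(1/2)·(-3/2)·(-9/2) = 645/16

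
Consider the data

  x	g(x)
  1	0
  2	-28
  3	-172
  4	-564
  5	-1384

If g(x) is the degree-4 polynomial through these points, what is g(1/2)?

-11/8

Evaluate each Lagrange basis at x = 1/2:
L_0(1/2) = (-3/2)·(-5/2)·(-7/2)·(-9/2)/[(-1)·(-2)·(-3)·(-4)] = 315/128
L_1(1/2) = (-1/2)·(-5/2)·(-7/2)·(-9/2)/[(1)·(-1)·(-2)·(-3)] = -105/32
L_2(1/2) = (-1/2)·(-3/2)·(-7/2)·(-9/2)/[(2)·(1)·(-1)·(-2)] = 189/64
L_3(1/2) = (-1/2)·(-3/2)·(-5/2)·(-9/2)/[(3)·(2)·(1)·(-1)] = -45/32
L_4(1/2) = (-1/2)·(-3/2)·(-5/2)·(-7/2)/[(4)·(3)·(2)·(1)] = 35/128
Sum: 0 + (-28)·(-105/32) + (-172)·(189/64) + (-564)·(-45/32) + (-1384)·(35/128) = -11/8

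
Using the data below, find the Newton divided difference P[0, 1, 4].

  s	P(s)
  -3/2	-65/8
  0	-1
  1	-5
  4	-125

-9

P[0,1] = (-5 - (-1)) / (1 - 0) = -4
P[1,4] = (-125 - (-5)) / (4 - 1) = -40
P[0,1,4] = (-40 - (-4)) / (4 - 0) = -9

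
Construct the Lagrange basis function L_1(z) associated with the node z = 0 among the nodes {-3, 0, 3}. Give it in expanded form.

L_1(z) = -(1/9)z^2 + 1

L_1(z) = (z + 3)(z - 3) / [(3)·(-3)]
       = (z^2 - 9) / (-9)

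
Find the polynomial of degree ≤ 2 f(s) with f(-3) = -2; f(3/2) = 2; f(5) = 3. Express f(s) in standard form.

L_0(s) = (s - 3/2)(s - 5) / [36] = (1/36)s^2 - (13/72)s + 5/24
L_1(s) = (s + 3)(s - 5) / [-63/4] = -(4/63)s^2 + (8/63)s + 20/21
L_2(s) = (s + 3)(s - 3/2) / [28] = (1/28)s^2 + (3/56)s - 9/56
f(s) = (-2)·L_0 + 2·L_1 + 3·L_2
  (-2)·L_0(s) = -(1/18)s^2 + (13/36)s - 5/12
  2·L_1(s) = -(8/63)s^2 + (16/63)s + 40/21
  3·L_2(s) = (3/28)s^2 + (9/56)s - 27/56
Adding term by term: -(19/252)s^2 + (391/504)s + 169/168

f(s) = -(19/252)s^2 + (391/504)s + 169/168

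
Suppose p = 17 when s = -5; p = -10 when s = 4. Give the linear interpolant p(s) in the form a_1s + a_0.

p(s) = -3s + 2

L_0(s) = (s - 4) / [-9] = -(1/9)s + 4/9
L_1(s) = (s + 5) / [9] = (1/9)s + 5/9
p(s) = 17·L_0 + (-10)·L_1
  17·L_0(s) = -(17/9)s + 68/9
  (-10)·L_1(s) = -(10/9)s - 50/9
Adding term by term: -3s + 2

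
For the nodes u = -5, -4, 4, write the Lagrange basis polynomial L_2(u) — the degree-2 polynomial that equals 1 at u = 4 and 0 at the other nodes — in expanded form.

L_2(u) = (1/72)u^2 + (1/8)u + 5/18

L_2(u) = (u + 5)(u + 4) / [(9)·(8)]
       = (u^2 + 9u + 20) / (72)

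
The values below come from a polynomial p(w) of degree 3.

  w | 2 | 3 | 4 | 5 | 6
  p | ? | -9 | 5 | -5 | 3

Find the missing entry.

-89

The 4 known values determine p uniquely (degree ≤ 3).
Evaluate each Lagrange basis at w = 2:
L_0(2) = (-2)·(-3)·(-4)/[(-1)·(-2)·(-3)] = 4
L_1(2) = (-1)·(-3)·(-4)/[(1)·(-1)·(-2)] = -6
L_2(2) = (-1)·(-2)·(-4)/[(2)·(1)·(-1)] = 4
L_3(2) = (-1)·(-2)·(-3)/[(3)·(2)·(1)] = -1
Sum: (-9)·(4) + 5·(-6) + (-5)·(4) + 3·(-1) = -89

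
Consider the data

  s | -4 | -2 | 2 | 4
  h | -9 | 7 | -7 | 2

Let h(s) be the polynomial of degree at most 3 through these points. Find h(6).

143/3

Evaluate each Lagrange basis at s = 6:
L_0(6) = (8)·(4)·(2)/[(-2)·(-6)·(-8)] = -2/3
L_1(6) = (10)·(4)·(2)/[(2)·(-4)·(-6)] = 5/3
L_2(6) = (10)·(8)·(2)/[(6)·(4)·(-2)] = -10/3
L_3(6) = (10)·(8)·(4)/[(8)·(6)·(2)] = 10/3
Sum: (-9)·(-2/3) + 7·(5/3) + (-7)·(-10/3) + 2·(10/3) = 143/3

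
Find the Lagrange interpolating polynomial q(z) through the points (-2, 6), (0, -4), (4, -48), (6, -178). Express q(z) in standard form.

q(z) = -z^3 + z^2 + z - 4

L_0(z) = z(z - 4)(z - 6) / [-96] = -(1/96)z^3 + (5/48)z^2 - (1/4)z
L_1(z) = (z + 2)(z - 4)(z - 6) / [48] = (1/48)z^3 - (1/6)z^2 + (1/12)z + 1
L_2(z) = (z + 2)z(z - 6) / [-48] = -(1/48)z^3 + (1/12)z^2 + (1/4)z
L_3(z) = (z + 2)z(z - 4) / [96] = (1/96)z^3 - (1/48)z^2 - (1/12)z
q(z) = 6·L_0 + (-4)·L_1 + (-48)·L_2 + (-178)·L_3
  6·L_0(z) = -(1/16)z^3 + (5/8)z^2 - (3/2)z
  (-4)·L_1(z) = -(1/12)z^3 + (2/3)z^2 - (1/3)z - 4
  (-48)·L_2(z) = z^3 - 4z^2 - 12z
  (-178)·L_3(z) = -(89/48)z^3 + (89/24)z^2 + (89/6)z
Adding term by term: -z^3 + z^2 + z - 4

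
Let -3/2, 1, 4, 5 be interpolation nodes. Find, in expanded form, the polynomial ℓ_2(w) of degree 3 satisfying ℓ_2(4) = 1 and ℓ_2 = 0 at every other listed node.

ℓ_2(w) = -(2/33)w^3 + (3/11)w^2 + (8/33)w - 5/11

ℓ_2(w) = (w + 3/2)(w - 1)(w - 5) / [(11/2)·(3)·(-1)]
       = (w^3 - (9/2)w^2 - 4w + 15/2) / (-33/2)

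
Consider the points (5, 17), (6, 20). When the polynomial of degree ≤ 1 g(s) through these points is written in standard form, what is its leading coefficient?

3

The leading coefficient equals the top divided difference g[5,6].
g[5,6] = (20 - 17) / (6 - 5) = 3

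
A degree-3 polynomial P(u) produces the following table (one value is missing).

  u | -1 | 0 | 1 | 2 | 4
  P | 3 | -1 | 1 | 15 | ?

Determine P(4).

The 4 known values determine P uniquely (degree ≤ 3).
Evaluate each Lagrange basis at u = 4:
L_0(4) = (4)·(3)·(2)/[(-1)·(-2)·(-3)] = -4
L_1(4) = (5)·(3)·(2)/[(1)·(-1)·(-2)] = 15
L_2(4) = (5)·(4)·(2)/[(2)·(1)·(-1)] = -20
L_3(4) = (5)·(4)·(3)/[(3)·(2)·(1)] = 10
Sum: 3·(-4) + (-1)·(15) + 1·(-20) + 15·(10) = 103

103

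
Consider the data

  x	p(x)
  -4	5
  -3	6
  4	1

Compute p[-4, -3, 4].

p[-4,-3] = (6 - 5) / (-3 - (-4)) = 1
p[-3,4] = (1 - 6) / (4 - (-3)) = -5/7
p[-4,-3,4] = (-5/7 - 1) / (4 - (-4)) = -3/14

-3/14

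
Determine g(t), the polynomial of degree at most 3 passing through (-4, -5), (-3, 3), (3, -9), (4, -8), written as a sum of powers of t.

g(t) = (13/56)t^3 - (1/2)t^2 - (229/56)t + 3/2

Newton's divided differences:
g[-4,-3] = (3 - (-5)) / (-3 - (-4)) = 8
g[-3,3] = (-9 - 3) / (3 - (-3)) = -2
g[3,4] = (-8 - (-9)) / (4 - 3) = 1
g[-4,-3,3] = (-2 - 8) / (3 - (-4)) = -10/7
g[-3,3,4] = (1 - (-2)) / (4 - (-3)) = 3/7
g[-4,-3,3,4] = (3/7 - (-10/7)) / (4 - (-4)) = 13/56
g(t) = -5 + 8·(t + 4) + (-10/7)·(t + 4)(t + 3) + (13/56)·(t + 4)(t + 3)(t - 3)
Expanding: g(t) = (13/56)t^3 - (1/2)t^2 - (229/56)t + 3/2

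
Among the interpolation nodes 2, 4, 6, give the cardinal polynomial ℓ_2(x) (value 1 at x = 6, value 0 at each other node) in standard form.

ℓ_2(x) = (1/8)x^2 - (3/4)x + 1

ℓ_2(x) = (x - 2)(x - 4) / [(4)·(2)]
       = (x^2 - 6x + 8) / (8)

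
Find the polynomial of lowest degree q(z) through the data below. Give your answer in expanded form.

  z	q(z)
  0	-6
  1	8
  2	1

q(z) = -(21/2)z^2 + (49/2)z - 6

L_0(z) = (z - 1)(z - 2) / [2] = (1/2)z^2 - (3/2)z + 1
L_1(z) = z(z - 2) / [-1] = -z^2 + 2z
L_2(z) = z(z - 1) / [2] = (1/2)z^2 - (1/2)z
q(z) = (-6)·L_0 + 8·L_1 + 1·L_2
  (-6)·L_0(z) = -3z^2 + 9z - 6
  8·L_1(z) = -8z^2 + 16z
  1·L_2(z) = (1/2)z^2 - (1/2)z
Adding term by term: -(21/2)z^2 + (49/2)z - 6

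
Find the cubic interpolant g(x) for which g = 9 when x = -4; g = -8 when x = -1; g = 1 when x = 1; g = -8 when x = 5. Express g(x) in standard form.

Build the Lagrange basis polynomials:
L_0(x) = (x + 1)(x - 1)(x - 5) / [-135] = -(1/135)x^3 + (1/27)x^2 + (1/135)x - 1/27
L_1(x) = (x + 4)(x - 1)(x - 5) / [36] = (1/36)x^3 - (1/18)x^2 - (19/36)x + 5/9
L_2(x) = (x + 4)(x + 1)(x - 5) / [-40] = -(1/40)x^3 + (21/40)x + 1/2
L_3(x) = (x + 4)(x + 1)(x - 1) / [216] = (1/216)x^3 + (1/54)x^2 - (1/216)x - 1/54
g(x) = 9·L_0 + (-8)·L_1 + 1·L_2 + (-8)·L_3
  9·L_0(x) = -(1/15)x^3 + (1/3)x^2 + (1/15)x - 1/3
  (-8)·L_1(x) = -(2/9)x^3 + (4/9)x^2 + (38/9)x - 40/9
  1·L_2(x) = -(1/40)x^3 + (21/40)x + 1/2
  (-8)·L_3(x) = -(1/27)x^3 - (4/27)x^2 + (1/27)x + 4/27
Adding term by term: -(379/1080)x^3 + (17/27)x^2 + (5239/1080)x - 223/54

g(x) = -(379/1080)x^3 + (17/27)x^2 + (5239/1080)x - 223/54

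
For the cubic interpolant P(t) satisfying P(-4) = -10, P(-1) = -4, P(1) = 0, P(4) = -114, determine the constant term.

L_0(t) = (t + 1)(t - 1)(t - 4) / [-120] = -(1/120)t^3 + (1/30)t^2 + (1/120)t - 1/30
L_1(t) = (t + 4)(t - 1)(t - 4) / [30] = (1/30)t^3 - (1/30)t^2 - (8/15)t + 8/15
L_2(t) = (t + 4)(t + 1)(t - 4) / [-30] = -(1/30)t^3 - (1/30)t^2 + (8/15)t + 8/15
L_3(t) = (t + 4)(t + 1)(t - 1) / [120] = (1/120)t^3 + (1/30)t^2 - (1/120)t - 1/30
P(t) = (-10)·L_0 + (-4)·L_1 + 0·L_2 + (-114)·L_3
Only the constant term is needed; take it from each L_i and combine:
(-10)·(-1/30) + (-4)·(8/15) + 0·(8/15) + (-114)·(-1/30) = 2

2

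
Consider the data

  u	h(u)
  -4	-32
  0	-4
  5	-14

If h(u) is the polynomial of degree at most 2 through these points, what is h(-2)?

-14

Evaluate each Lagrange basis at u = -2:
L_0(-2) = (-2)·(-7)/[(-4)·(-9)] = 7/18
L_1(-2) = (2)·(-7)/[(4)·(-5)] = 7/10
L_2(-2) = (2)·(-2)/[(9)·(5)] = -4/45
Sum: (-32)·(7/18) + (-4)·(7/10) + (-14)·(-4/45) = -14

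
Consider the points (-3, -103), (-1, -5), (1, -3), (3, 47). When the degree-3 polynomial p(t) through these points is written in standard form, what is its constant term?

-1

Build the Lagrange basis polynomials:
L_0(t) = (t + 1)(t - 1)(t - 3) / [-48] = -(1/48)t^3 + (1/16)t^2 + (1/48)t - 1/16
L_1(t) = (t + 3)(t - 1)(t - 3) / [16] = (1/16)t^3 - (1/16)t^2 - (9/16)t + 9/16
L_2(t) = (t + 3)(t + 1)(t - 3) / [-16] = -(1/16)t^3 - (1/16)t^2 + (9/16)t + 9/16
L_3(t) = (t + 3)(t + 1)(t - 1) / [48] = (1/48)t^3 + (1/16)t^2 - (1/48)t - 1/16
p(t) = (-103)·L_0 + (-5)·L_1 + (-3)·L_2 + 47·L_3
Only the constant term is needed; take it from each L_i and combine:
(-103)·(-1/16) + (-5)·(9/16) + (-3)·(9/16) + 47·(-1/16) = -1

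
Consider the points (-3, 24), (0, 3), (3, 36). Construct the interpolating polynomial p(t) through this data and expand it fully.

L_0(t) = t(t - 3) / [18] = (1/18)t^2 - (1/6)t
L_1(t) = (t + 3)(t - 3) / [-9] = -(1/9)t^2 + 1
L_2(t) = (t + 3)t / [18] = (1/18)t^2 + (1/6)t
p(t) = 24·L_0 + 3·L_1 + 36·L_2
  24·L_0(t) = (4/3)t^2 - 4t
  3·L_1(t) = -(1/3)t^2 + 3
  36·L_2(t) = 2t^2 + 6t
Adding term by term: 3t^2 + 2t + 3

p(t) = 3t^2 + 2t + 3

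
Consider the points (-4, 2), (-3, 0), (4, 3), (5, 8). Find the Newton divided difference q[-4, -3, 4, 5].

q[-4,-3] = (0 - 2) / (-3 - (-4)) = -2
q[-3,4] = (3 - 0) / (4 - (-3)) = 3/7
q[4,5] = (8 - 3) / (5 - 4) = 5
q[-4,-3,4] = (3/7 - (-2)) / (4 - (-4)) = 17/56
q[-3,4,5] = (5 - 3/7) / (5 - (-3)) = 4/7
q[-4,-3,4,5] = (4/7 - 17/56) / (5 - (-4)) = 5/168

5/168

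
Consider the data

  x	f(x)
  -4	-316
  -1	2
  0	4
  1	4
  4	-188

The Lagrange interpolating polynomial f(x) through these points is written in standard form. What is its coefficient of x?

0

Build the Lagrange basis polynomials:
L_0(x) = (x + 1)x(x - 1)(x - 4) / [480] = (1/480)x^4 - (1/120)x^3 - (1/480)x^2 + (1/120)x
L_1(x) = (x + 4)x(x - 1)(x - 4) / [-30] = -(1/30)x^4 + (1/30)x^3 + (8/15)x^2 - (8/15)x
L_2(x) = (x + 4)(x + 1)(x - 1)(x - 4) / [16] = (1/16)x^4 - (17/16)x^2 + 1
L_3(x) = (x + 4)(x + 1)x(x - 4) / [-30] = -(1/30)x^4 - (1/30)x^3 + (8/15)x^2 + (8/15)x
L_4(x) = (x + 4)(x + 1)x(x - 1) / [480] = (1/480)x^4 + (1/120)x^3 - (1/480)x^2 - (1/120)x
f(x) = (-316)·L_0 + 2·L_1 + 4·L_2 + 4·L_3 + (-188)·L_4
Only the coefficient of x is needed; take it from each L_i and combine:
(-316)·(1/120) + 2·(-8/15) + 4·(0) + 4·(8/15) + (-188)·(-1/120) = 0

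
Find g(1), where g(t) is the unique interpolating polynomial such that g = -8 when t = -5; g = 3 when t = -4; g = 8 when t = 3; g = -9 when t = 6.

Evaluate each Lagrange basis at t = 1:
L_0(1) = (5)·(-2)·(-5)/[(-1)·(-8)·(-11)] = -25/44
L_1(1) = (6)·(-2)·(-5)/[(1)·(-7)·(-10)] = 6/7
L_2(1) = (6)·(5)·(-5)/[(8)·(7)·(-3)] = 25/28
L_3(1) = (6)·(5)·(-2)/[(11)·(10)·(3)] = -2/11
Sum: (-8)·(-25/44) + 3·(6/7) + 8·(25/28) + (-9)·(-2/11) = 1224/77

1224/77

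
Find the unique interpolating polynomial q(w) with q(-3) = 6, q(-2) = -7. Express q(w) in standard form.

L_0(w) = (w + 2) / [-1] = -w - 2
L_1(w) = (w + 3) / [1] = w + 3
q(w) = 6·L_0 + (-7)·L_1
  6·L_0(w) = -6w - 12
  (-7)·L_1(w) = -7w - 21
Adding term by term: -13w - 33

q(w) = -13w - 33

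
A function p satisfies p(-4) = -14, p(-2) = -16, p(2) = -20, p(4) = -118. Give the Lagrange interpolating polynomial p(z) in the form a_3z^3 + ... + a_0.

p(z) = -z^3 - 4z^2 + 3z - 2

Build the Lagrange basis polynomials:
L_0(z) = (z + 2)(z - 2)(z - 4) / [-96] = -(1/96)z^3 + (1/24)z^2 + (1/24)z - 1/6
L_1(z) = (z + 4)(z - 2)(z - 4) / [48] = (1/48)z^3 - (1/24)z^2 - (1/3)z + 2/3
L_2(z) = (z + 4)(z + 2)(z - 4) / [-48] = -(1/48)z^3 - (1/24)z^2 + (1/3)z + 2/3
L_3(z) = (z + 4)(z + 2)(z - 2) / [96] = (1/96)z^3 + (1/24)z^2 - (1/24)z - 1/6
p(z) = (-14)·L_0 + (-16)·L_1 + (-20)·L_2 + (-118)·L_3
  (-14)·L_0(z) = (7/48)z^3 - (7/12)z^2 - (7/12)z + 7/3
  (-16)·L_1(z) = -(1/3)z^3 + (2/3)z^2 + (16/3)z - 32/3
  (-20)·L_2(z) = (5/12)z^3 + (5/6)z^2 - (20/3)z - 40/3
  (-118)·L_3(z) = -(59/48)z^3 - (59/12)z^2 + (59/12)z + 59/3
Adding term by term: -z^3 - 4z^2 + 3z - 2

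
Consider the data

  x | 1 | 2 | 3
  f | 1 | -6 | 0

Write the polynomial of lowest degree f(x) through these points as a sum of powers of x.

Build the Lagrange basis polynomials:
L_0(x) = (x - 2)(x - 3) / [2] = (1/2)x^2 - (5/2)x + 3
L_1(x) = (x - 1)(x - 3) / [-1] = -x^2 + 4x - 3
L_2(x) = (x - 1)(x - 2) / [2] = (1/2)x^2 - (3/2)x + 1
f(x) = 1·L_0 + (-6)·L_1 + 0·L_2
  1·L_0(x) = (1/2)x^2 - (5/2)x + 3
  (-6)·L_1(x) = 6x^2 - 24x + 18
  0·L_2(x) = 0
Adding term by term: (13/2)x^2 - (53/2)x + 21

f(x) = (13/2)x^2 - (53/2)x + 21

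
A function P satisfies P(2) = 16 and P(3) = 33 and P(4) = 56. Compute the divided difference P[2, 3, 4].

P[2,3] = (33 - 16) / (3 - 2) = 17
P[3,4] = (56 - 33) / (4 - 3) = 23
P[2,3,4] = (23 - 17) / (4 - 2) = 3

3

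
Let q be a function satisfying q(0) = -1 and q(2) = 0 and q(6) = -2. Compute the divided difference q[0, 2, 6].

q[0,2] = (0 - (-1)) / (2 - 0) = 1/2
q[2,6] = (-2 - 0) / (6 - 2) = -1/2
q[0,2,6] = (-1/2 - 1/2) / (6 - 0) = -1/6

-1/6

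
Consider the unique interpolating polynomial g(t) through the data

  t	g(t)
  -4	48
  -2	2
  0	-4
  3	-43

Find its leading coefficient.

-1

Build the Lagrange basis polynomials:
L_0(t) = (t + 2)t(t - 3) / [-56] = -(1/56)t^3 + (1/56)t^2 + (3/28)t
L_1(t) = (t + 4)t(t - 3) / [20] = (1/20)t^3 + (1/20)t^2 - (3/5)t
L_2(t) = (t + 4)(t + 2)(t - 3) / [-24] = -(1/24)t^3 - (1/8)t^2 + (5/12)t + 1
L_3(t) = (t + 4)(t + 2)t / [105] = (1/105)t^3 + (2/35)t^2 + (8/105)t
g(t) = 48·L_0 + 2·L_1 + (-4)·L_2 + (-43)·L_3
Only the coefficient of t^3 is needed; take it from each L_i and combine:
48·(-1/56) + 2·(1/20) + (-4)·(-1/24) + (-43)·(1/105) = -1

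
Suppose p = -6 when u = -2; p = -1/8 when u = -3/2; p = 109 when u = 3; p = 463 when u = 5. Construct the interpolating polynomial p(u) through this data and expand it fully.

Newton's divided differences:
p[-2,-3/2] = (-1/8 - (-6)) / (-3/2 - (-2)) = 47/4
p[-3/2,3] = (109 - (-1/8)) / (3 - (-3/2)) = 97/4
p[3,5] = (463 - 109) / (5 - 3) = 177
p[-2,-3/2,3] = (97/4 - 47/4) / (3 - (-2)) = 5/2
p[-3/2,3,5] = (177 - 97/4) / (5 - (-3/2)) = 47/2
p[-2,-3/2,3,5] = (47/2 - 5/2) / (5 - (-2)) = 3
p(u) = -6 + (47/4)·(u + 2) + (5/2)·(u + 2)(u + 3/2) + 3·(u + 2)(u + 3/2)(u - 3)
Expanding: p(u) = 3u^3 + 4u^2 - 2u - 2

p(u) = 3u^3 + 4u^2 - 2u - 2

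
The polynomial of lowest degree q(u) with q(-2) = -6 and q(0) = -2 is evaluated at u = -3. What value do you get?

Evaluate each Lagrange basis at u = -3:
L_0(-3) = (-3)/[(-2)] = 3/2
L_1(-3) = (-1)/[(2)] = -1/2
Sum: (-6)·(3/2) + (-2)·(-1/2) = -8

-8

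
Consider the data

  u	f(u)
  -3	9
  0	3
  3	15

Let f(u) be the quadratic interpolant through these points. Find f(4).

23

Using Newton's divided-difference form:
f[-3,0] = (3 - 9) / (0 - (-3)) = -2
f[0,3] = (15 - 3) / (3 - 0) = 4
f[-3,0,3] = (4 - (-2)) / (3 - (-3)) = 1
f(4) = 9 + (-2)·(7) + 1·(7)·(4) = 23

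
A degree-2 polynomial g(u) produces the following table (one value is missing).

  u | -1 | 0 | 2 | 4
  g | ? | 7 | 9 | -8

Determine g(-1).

The 3 known values determine g uniquely (degree ≤ 2).
Evaluate each Lagrange basis at u = -1:
L_0(-1) = (-3)·(-5)/[(-2)·(-4)] = 15/8
L_1(-1) = (-1)·(-5)/[(2)·(-2)] = -5/4
L_2(-1) = (-1)·(-3)/[(4)·(2)] = 3/8
Sum: 7·(15/8) + 9·(-5/4) + (-8)·(3/8) = -9/8

-9/8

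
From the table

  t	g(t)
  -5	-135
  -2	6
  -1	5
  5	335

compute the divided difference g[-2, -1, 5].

8

g[-2,-1] = (5 - 6) / (-1 - (-2)) = -1
g[-1,5] = (335 - 5) / (5 - (-1)) = 55
g[-2,-1,5] = (55 - (-1)) / (5 - (-2)) = 8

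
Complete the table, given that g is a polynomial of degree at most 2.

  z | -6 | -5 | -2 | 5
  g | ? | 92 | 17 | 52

The 3 known values determine g uniquely (degree ≤ 2).
Evaluate each Lagrange basis at z = -6:
L_0(-6) = (-4)·(-11)/[(-3)·(-10)] = 22/15
L_1(-6) = (-1)·(-11)/[(3)·(-7)] = -11/21
L_2(-6) = (-1)·(-4)/[(10)·(7)] = 2/35
Sum: 92·(22/15) + 17·(-11/21) + 52·(2/35) = 129

129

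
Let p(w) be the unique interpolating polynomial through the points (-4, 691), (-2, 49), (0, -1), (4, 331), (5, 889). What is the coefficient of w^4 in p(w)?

2

Build the Lagrange basis polynomials:
L_0(w) = (w + 2)w(w - 4)(w - 5) / [576] = (1/576)w^4 - (7/576)w^3 + (1/288)w^2 + (5/72)w
L_1(w) = (w + 4)w(w - 4)(w - 5) / [-168] = -(1/168)w^4 + (5/168)w^3 + (2/21)w^2 - (10/21)w
L_2(w) = (w + 4)(w + 2)(w - 4)(w - 5) / [160] = (1/160)w^4 - (3/160)w^3 - (13/80)w^2 + (3/10)w + 1
L_3(w) = (w + 4)(w + 2)w(w - 5) / [-192] = -(1/192)w^4 - (1/192)w^3 + (11/96)w^2 + (5/24)w
L_4(w) = (w + 4)(w + 2)w(w - 4) / [315] = (1/315)w^4 + (2/315)w^3 - (16/315)w^2 - (32/315)w
p(w) = 691·L_0 + 49·L_1 + (-1)·L_2 + 331·L_3 + 889·L_4
Only the coefficient of w^4 is needed; take it from each L_i and combine:
691·(1/576) + 49·(-1/168) + (-1)·(1/160) + 331·(-1/192) + 889·(1/315) = 2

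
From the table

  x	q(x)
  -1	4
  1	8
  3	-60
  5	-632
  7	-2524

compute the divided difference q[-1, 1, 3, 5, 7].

-1

q[-1,1] = (8 - 4) / (1 - (-1)) = 2
q[1,3] = (-60 - 8) / (3 - 1) = -34
q[3,5] = (-632 - (-60)) / (5 - 3) = -286
q[5,7] = (-2524 - (-632)) / (7 - 5) = -946
q[-1,1,3] = (-34 - 2) / (3 - (-1)) = -9
q[1,3,5] = (-286 - (-34)) / (5 - 1) = -63
q[3,5,7] = (-946 - (-286)) / (7 - 3) = -165
q[-1,1,3,5] = (-63 - (-9)) / (5 - (-1)) = -9
q[1,3,5,7] = (-165 - (-63)) / (7 - 1) = -17
q[-1,1,3,5,7] = (-17 - (-9)) / (7 - (-1)) = -1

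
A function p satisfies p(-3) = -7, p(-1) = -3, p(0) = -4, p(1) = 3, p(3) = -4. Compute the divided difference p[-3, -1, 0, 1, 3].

-25/48

p[-3,-1] = (-3 - (-7)) / (-1 - (-3)) = 2
p[-1,0] = (-4 - (-3)) / (0 - (-1)) = -1
p[0,1] = (3 - (-4)) / (1 - 0) = 7
p[1,3] = (-4 - 3) / (3 - 1) = -7/2
p[-3,-1,0] = (-1 - 2) / (0 - (-3)) = -1
p[-1,0,1] = (7 - (-1)) / (1 - (-1)) = 4
p[0,1,3] = (-7/2 - 7) / (3 - 0) = -7/2
p[-3,-1,0,1] = (4 - (-1)) / (1 - (-3)) = 5/4
p[-1,0,1,3] = (-7/2 - 4) / (3 - (-1)) = -15/8
p[-3,-1,0,1,3] = (-15/8 - 5/4) / (3 - (-3)) = -25/48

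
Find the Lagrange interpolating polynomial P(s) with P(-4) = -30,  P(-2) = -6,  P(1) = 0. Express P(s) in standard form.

L_0(s) = (s + 2)(s - 1) / [10] = (1/10)s^2 + (1/10)s - 1/5
L_1(s) = (s + 4)(s - 1) / [-6] = -(1/6)s^2 - (1/2)s + 2/3
L_2(s) = (s + 4)(s + 2) / [15] = (1/15)s^2 + (2/5)s + 8/15
P(s) = (-30)·L_0 + (-6)·L_1 + 0·L_2
  (-30)·L_0(s) = -3s^2 - 3s + 6
  (-6)·L_1(s) = s^2 + 3s - 4
  0·L_2(s) = 0
Adding term by term: -2s^2 + 2

P(s) = -2s^2 + 2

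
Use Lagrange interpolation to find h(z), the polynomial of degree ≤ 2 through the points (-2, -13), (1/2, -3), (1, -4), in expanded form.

Build the Lagrange basis polynomials:
L_0(z) = (z - 1/2)(z - 1) / [15/2] = (2/15)z^2 - (1/5)z + 1/15
L_1(z) = (z + 2)(z - 1) / [-5/4] = -(4/5)z^2 - (4/5)z + 8/5
L_2(z) = (z + 2)(z - 1/2) / [3/2] = (2/3)z^2 + z - 2/3
h(z) = (-13)·L_0 + (-3)·L_1 + (-4)·L_2
  (-13)·L_0(z) = -(26/15)z^2 + (13/5)z - 13/15
  (-3)·L_1(z) = (12/5)z^2 + (12/5)z - 24/5
  (-4)·L_2(z) = -(8/3)z^2 - 4z + 8/3
Adding term by term: -2z^2 + z - 3

h(z) = -2z^2 + z - 3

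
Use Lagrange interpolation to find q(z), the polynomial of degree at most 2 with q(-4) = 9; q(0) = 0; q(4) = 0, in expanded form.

q(z) = (9/32)z^2 - (9/8)z

L_0(z) = z(z - 4) / [32] = (1/32)z^2 - (1/8)z
L_1(z) = (z + 4)(z - 4) / [-16] = -(1/16)z^2 + 1
L_2(z) = (z + 4)z / [32] = (1/32)z^2 + (1/8)z
q(z) = 9·L_0 + 0·L_1 + 0·L_2
  9·L_0(z) = (9/32)z^2 - (9/8)z
  0·L_1(z) = 0
  0·L_2(z) = 0
Adding term by term: (9/32)z^2 - (9/8)z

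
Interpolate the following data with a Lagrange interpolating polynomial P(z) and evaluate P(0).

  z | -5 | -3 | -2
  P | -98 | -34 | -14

2

Evaluate each Lagrange basis at z = 0:
L_0(0) = (3)·(2)/[(-2)·(-3)] = 1
L_1(0) = (5)·(2)/[(2)·(-1)] = -5
L_2(0) = (5)·(3)/[(3)·(1)] = 5
Sum: (-98)·(1) + (-34)·(-5) + (-14)·(5) = 2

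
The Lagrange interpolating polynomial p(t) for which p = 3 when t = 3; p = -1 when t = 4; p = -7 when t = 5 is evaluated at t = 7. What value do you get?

L_0(7) = (3)·(2)/[(-1)·(-2)] = 3
L_1(7) = (4)·(2)/[(1)·(-1)] = -8
L_2(7) = (4)·(3)/[(2)·(1)] = 6
Sum: 3·(3) + (-1)·(-8) + (-7)·(6) = -25

-25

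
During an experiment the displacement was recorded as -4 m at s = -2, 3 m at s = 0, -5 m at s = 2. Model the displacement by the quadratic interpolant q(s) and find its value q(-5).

Evaluate each Lagrange basis at s = -5:
L_0(-5) = (-5)·(-7)/[(-2)·(-4)] = 35/8
L_1(-5) = (-3)·(-7)/[(2)·(-2)] = -21/4
L_2(-5) = (-3)·(-5)/[(4)·(2)] = 15/8
Sum: (-4)·(35/8) + 3·(-21/4) + (-5)·(15/8) = -341/8

-341/8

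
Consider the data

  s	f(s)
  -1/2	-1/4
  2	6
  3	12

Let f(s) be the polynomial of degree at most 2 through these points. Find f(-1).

Evaluate each Lagrange basis at s = -1:
L_0(-1) = (-3)·(-4)/[(-5/2)·(-7/2)] = 48/35
L_1(-1) = (-1/2)·(-4)/[(5/2)·(-1)] = -4/5
L_2(-1) = (-1/2)·(-3)/[(7/2)·(1)] = 3/7
Sum: (-1/4)·(48/35) + 6·(-4/5) + 12·(3/7) = 0

0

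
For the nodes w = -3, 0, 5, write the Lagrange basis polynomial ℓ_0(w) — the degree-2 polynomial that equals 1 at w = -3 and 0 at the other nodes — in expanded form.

ℓ_0(w) = (1/24)w^2 - (5/24)w

ℓ_0(w) = w(w - 5) / [(-3)·(-8)]
       = (w^2 - 5w) / (24)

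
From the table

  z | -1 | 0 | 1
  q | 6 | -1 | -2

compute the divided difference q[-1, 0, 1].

q[-1,0] = (-1 - 6) / (0 - (-1)) = -7
q[0,1] = (-2 - (-1)) / (1 - 0) = -1
q[-1,0,1] = (-1 - (-7)) / (1 - (-1)) = 3

3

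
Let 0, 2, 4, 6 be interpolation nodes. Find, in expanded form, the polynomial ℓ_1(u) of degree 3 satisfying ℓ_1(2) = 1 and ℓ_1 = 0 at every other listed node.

ℓ_1(u) = (1/16)u^3 - (5/8)u^2 + (3/2)u

ℓ_1(u) = u(u - 4)(u - 6) / [(2)·(-2)·(-4)]
       = (u^3 - 10u^2 + 24u) / (16)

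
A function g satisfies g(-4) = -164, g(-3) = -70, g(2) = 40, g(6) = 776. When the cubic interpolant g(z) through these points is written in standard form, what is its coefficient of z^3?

3

Build the Lagrange basis polynomials:
L_0(z) = (z + 3)(z - 2)(z - 6) / [-60] = -(1/60)z^3 + (1/12)z^2 + (1/5)z - 3/5
L_1(z) = (z + 4)(z - 2)(z - 6) / [45] = (1/45)z^3 - (4/45)z^2 - (4/9)z + 16/15
L_2(z) = (z + 4)(z + 3)(z - 6) / [-120] = -(1/120)z^3 - (1/120)z^2 + (1/4)z + 3/5
L_3(z) = (z + 4)(z + 3)(z - 2) / [360] = (1/360)z^3 + (1/72)z^2 - (1/180)z - 1/15
g(z) = (-164)·L_0 + (-70)·L_1 + 40·L_2 + 776·L_3
Only the coefficient of z^3 is needed; take it from each L_i and combine:
(-164)·(-1/60) + (-70)·(1/45) + 40·(-1/120) + 776·(1/360) = 3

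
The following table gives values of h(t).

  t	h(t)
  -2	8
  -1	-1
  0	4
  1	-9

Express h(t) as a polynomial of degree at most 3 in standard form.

h(t) = -(16/3)t^3 - 9t^2 + (4/3)t + 4

Build the Lagrange basis polynomials:
L_0(t) = (t + 1)t(t - 1) / [-6] = -(1/6)t^3 + (1/6)t
L_1(t) = (t + 2)t(t - 1) / [2] = (1/2)t^3 + (1/2)t^2 - t
L_2(t) = (t + 2)(t + 1)(t - 1) / [-2] = -(1/2)t^3 - t^2 + (1/2)t + 1
L_3(t) = (t + 2)(t + 1)t / [6] = (1/6)t^3 + (1/2)t^2 + (1/3)t
h(t) = 8·L_0 + (-1)·L_1 + 4·L_2 + (-9)·L_3
  8·L_0(t) = -(4/3)t^3 + (4/3)t
  (-1)·L_1(t) = -(1/2)t^3 - (1/2)t^2 + t
  4·L_2(t) = -2t^3 - 4t^2 + 2t + 4
  (-9)·L_3(t) = -(3/2)t^3 - (9/2)t^2 - 3t
Adding term by term: -(16/3)t^3 - 9t^2 + (4/3)t + 4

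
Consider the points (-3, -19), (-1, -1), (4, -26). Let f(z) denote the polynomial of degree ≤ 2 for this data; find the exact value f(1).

1

Evaluate each Lagrange basis at z = 1:
L_0(1) = (2)·(-3)/[(-2)·(-7)] = -3/7
L_1(1) = (4)·(-3)/[(2)·(-5)] = 6/5
L_2(1) = (4)·(2)/[(7)·(5)] = 8/35
Sum: (-19)·(-3/7) + (-1)·(6/5) + (-26)·(8/35) = 1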